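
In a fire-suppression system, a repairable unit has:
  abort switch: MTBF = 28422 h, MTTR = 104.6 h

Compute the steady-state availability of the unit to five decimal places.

A(abort switch) = MTBF/(MTBF+MTTR) = 28422/(28422+104.6) = 0.99633

0.99633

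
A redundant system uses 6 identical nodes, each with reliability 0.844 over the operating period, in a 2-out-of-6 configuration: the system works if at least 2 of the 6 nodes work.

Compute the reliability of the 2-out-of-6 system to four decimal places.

0.9995

R = Σ_{i=2}^{6} C(6,i) p^i (1−p)^{6−i} with p = 0.844
C(6,2)·0.844^2·0.156^4 = 0.006328
C(6,3)·0.844^3·0.156^3 = 0.045649
C(6,4)·0.844^4·0.156^2 = 0.185230
C(6,5)·0.844^5·0.156^1 = 0.400856
C(6,6)·0.844^6·0.156^0 = 0.361455
Sum = 0.9995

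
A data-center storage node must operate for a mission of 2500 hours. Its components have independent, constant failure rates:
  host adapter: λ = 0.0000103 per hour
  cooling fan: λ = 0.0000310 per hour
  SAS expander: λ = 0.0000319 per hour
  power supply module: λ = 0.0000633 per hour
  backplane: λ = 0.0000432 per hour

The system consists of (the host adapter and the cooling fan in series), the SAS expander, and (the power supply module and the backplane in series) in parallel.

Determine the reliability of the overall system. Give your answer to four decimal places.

R(host adapter) = exp(−0.0000103 × 2500) = 0.974579
R(cooling fan) = exp(−0.0000310 × 2500) = 0.925427
R(SAS expander) = exp(−0.0000319 × 2500) = 0.923347
R(power supply module) = exp(−0.0000633 × 2500) = 0.853636
R(backplane) = exp(−0.0000432 × 2500) = 0.897628
Series (host adapter and cooling fan): 0.974579 × 0.925427 = 0.901902
Series (power supply module and backplane): 0.853636 × 0.897628 = 0.766248
Parallel ([0.901902], SAS expander, and [0.766248]): 1 − (1 − 0.901902)(1 − 0.923347)(1 − 0.766248) = 0.9982

0.9982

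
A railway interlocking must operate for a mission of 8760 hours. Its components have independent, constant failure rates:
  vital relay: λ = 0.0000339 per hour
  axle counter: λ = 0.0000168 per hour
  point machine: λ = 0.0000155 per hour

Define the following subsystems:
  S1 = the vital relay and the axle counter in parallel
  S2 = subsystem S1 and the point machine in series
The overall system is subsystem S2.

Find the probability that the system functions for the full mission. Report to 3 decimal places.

R(vital relay) = exp(−0.0000339 × 8760) = 0.74307
R(axle counter) = exp(−0.0000168 × 8760) = 0.86315
R(point machine) = exp(−0.0000155 × 8760) = 0.87303
Parallel (vital relay and axle counter): 1 − (1 − 0.74307)(1 − 0.86315) = 0.96484
Series ([0.96484] and point machine): 0.96484 × 0.87303 = 0.842

0.842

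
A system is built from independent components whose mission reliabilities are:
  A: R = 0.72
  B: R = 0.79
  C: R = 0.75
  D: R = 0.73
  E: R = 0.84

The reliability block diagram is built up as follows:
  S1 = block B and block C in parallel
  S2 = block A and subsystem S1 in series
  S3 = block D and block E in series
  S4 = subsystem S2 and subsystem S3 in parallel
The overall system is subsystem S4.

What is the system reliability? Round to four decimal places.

Parallel (B and C): 1 − (1 − 0.790000)(1 − 0.750000) = 0.947500
Series (A and [0.947500]): 0.720000 × 0.947500 = 0.682200
Series (D and E): 0.730000 × 0.840000 = 0.613200
Parallel ([0.682200] and [0.613200]): 1 − (1 − 0.682200)(1 − 0.613200) = 0.8771

0.8771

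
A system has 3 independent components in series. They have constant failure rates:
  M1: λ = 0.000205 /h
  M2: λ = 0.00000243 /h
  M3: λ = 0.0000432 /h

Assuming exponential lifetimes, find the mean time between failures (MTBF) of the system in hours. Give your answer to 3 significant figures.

Series of exponential components: λ_sys = Σ λ_i
λ_sys = 0.000205 + 0.00000243 + 0.0000432 = 2.5063e-04 /h
MTBF = 1 / λ_sys = 3990 h

3990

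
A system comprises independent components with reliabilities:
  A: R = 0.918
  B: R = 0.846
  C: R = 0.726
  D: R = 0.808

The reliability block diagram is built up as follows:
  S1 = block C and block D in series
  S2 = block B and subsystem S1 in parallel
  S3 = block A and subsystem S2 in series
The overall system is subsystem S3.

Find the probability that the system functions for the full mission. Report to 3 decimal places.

Series (C and D): 0.72600 × 0.80800 = 0.58661
Parallel (B and [0.58661]): 1 − (1 − 0.84600)(1 − 0.58661) = 0.93634
Series (A and [0.93634]): 0.91800 × 0.93634 = 0.860

0.860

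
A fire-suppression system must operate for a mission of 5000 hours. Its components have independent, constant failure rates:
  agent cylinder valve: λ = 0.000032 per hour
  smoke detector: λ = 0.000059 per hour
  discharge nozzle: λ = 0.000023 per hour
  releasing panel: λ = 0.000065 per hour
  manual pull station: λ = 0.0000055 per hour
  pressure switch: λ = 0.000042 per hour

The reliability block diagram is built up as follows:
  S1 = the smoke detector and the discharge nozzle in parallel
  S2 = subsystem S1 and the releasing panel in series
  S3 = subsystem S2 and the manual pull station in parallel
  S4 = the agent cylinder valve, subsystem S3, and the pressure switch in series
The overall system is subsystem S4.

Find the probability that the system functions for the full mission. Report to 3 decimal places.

0.685

R(agent cylinder valve) = exp(−0.000032 × 5000) = 0.85214
R(smoke detector) = exp(−0.000059 × 5000) = 0.74453
R(discharge nozzle) = exp(−0.000023 × 5000) = 0.89137
R(releasing panel) = exp(−0.000065 × 5000) = 0.72253
R(manual pull station) = exp(−0.0000055 × 5000) = 0.97287
R(pressure switch) = exp(−0.000042 × 5000) = 0.81058
Parallel (smoke detector and discharge nozzle): 1 − (1 − 0.74453)(1 − 0.89137) = 0.97225
Series ([0.97225] and releasing panel): 0.97225 × 0.72253 = 0.70248
Parallel ([0.70248] and manual pull station): 1 − (1 − 0.70248)(1 − 0.97287) = 0.99193
Series (agent cylinder valve, [0.99193], and pressure switch): 0.85214 × 0.99193 × 0.81058 = 0.685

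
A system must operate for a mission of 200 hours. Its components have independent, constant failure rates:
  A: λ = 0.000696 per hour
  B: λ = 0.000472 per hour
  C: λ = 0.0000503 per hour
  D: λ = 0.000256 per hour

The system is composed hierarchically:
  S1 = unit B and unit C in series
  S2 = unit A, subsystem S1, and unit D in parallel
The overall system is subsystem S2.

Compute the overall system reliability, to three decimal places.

R(A) = exp(−0.000696 × 200) = 0.87005
R(B) = exp(−0.000472 × 200) = 0.90992
R(C) = exp(−0.0000503 × 200) = 0.98999
R(D) = exp(−0.000256 × 200) = 0.95009
Series (B and C): 0.90992 × 0.98999 = 0.90081
Parallel (A, [0.90081], and D): 1 − (1 − 0.87005)(1 − 0.90081)(1 − 0.95009) = 0.999

0.999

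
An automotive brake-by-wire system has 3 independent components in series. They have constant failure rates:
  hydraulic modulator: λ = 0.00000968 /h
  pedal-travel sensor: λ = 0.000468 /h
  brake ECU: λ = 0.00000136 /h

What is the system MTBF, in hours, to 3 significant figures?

2090

Series of exponential components: λ_sys = Σ λ_i
λ_sys = 0.00000968 + 0.000468 + 0.00000136 = 4.7904e-04 /h
MTBF = 1 / λ_sys = 2090 h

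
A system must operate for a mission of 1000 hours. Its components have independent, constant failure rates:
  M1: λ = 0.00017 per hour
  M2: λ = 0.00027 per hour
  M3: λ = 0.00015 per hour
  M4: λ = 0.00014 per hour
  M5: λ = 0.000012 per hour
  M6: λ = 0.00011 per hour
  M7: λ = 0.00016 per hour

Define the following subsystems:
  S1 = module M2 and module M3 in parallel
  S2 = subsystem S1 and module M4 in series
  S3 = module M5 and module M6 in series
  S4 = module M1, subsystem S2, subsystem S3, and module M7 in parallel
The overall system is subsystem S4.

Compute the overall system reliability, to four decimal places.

0.9996

R(M1) = exp(−0.00017 × 1000) = 0.843665
R(M2) = exp(−0.00027 × 1000) = 0.763379
R(M3) = exp(−0.00015 × 1000) = 0.860708
R(M4) = exp(−0.00014 × 1000) = 0.869358
R(M5) = exp(−0.000012 × 1000) = 0.988072
R(M6) = exp(−0.00011 × 1000) = 0.895834
R(M7) = exp(−0.00016 × 1000) = 0.852144
Parallel (M2 and M3): 1 − (1 − 0.763379)(1 − 0.860708) = 0.967041
Series ([0.967041] and M4): 0.967041 × 0.869358 = 0.840705
Series (M5 and M6): 0.988072 × 0.895834 = 0.885148
Parallel (M1, [0.840705], [0.885148], and M7): 1 − (1 − 0.843665)(1 − 0.840705)(1 − 0.885148)(1 − 0.852144) = 0.9996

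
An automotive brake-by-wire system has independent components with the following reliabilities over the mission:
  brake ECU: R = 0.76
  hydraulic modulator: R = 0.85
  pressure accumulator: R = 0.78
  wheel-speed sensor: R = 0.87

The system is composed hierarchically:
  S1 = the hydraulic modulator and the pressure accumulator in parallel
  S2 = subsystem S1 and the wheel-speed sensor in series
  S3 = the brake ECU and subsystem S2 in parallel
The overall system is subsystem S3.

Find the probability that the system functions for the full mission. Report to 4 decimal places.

Parallel (hydraulic modulator and pressure accumulator): 1 − (1 − 0.850000)(1 − 0.780000) = 0.967000
Series ([0.967000] and wheel-speed sensor): 0.967000 × 0.870000 = 0.841290
Parallel (brake ECU and [0.841290]): 1 − (1 − 0.760000)(1 − 0.841290) = 0.9619

0.9619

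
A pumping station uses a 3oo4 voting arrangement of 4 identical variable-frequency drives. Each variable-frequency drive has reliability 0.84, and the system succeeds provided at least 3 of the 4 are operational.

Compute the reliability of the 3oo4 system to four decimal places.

0.8772

R = Σ_{i=3}^{4} C(4,i) p^i (1−p)^{4−i} with p = 0.84
C(4,3)·0.84^3·0.16^1 = 0.379331
C(4,4)·0.84^4·0.16^0 = 0.497871
Sum = 0.8772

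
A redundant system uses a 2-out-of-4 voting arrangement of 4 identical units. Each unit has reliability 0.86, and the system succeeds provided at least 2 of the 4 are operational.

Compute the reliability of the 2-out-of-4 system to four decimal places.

0.9902

R = Σ_{i=2}^{4} C(4,i) p^i (1−p)^{4−i} with p = 0.86
C(4,2)·0.86^2·0.14^2 = 0.086977
C(4,3)·0.86^3·0.14^1 = 0.356191
C(4,4)·0.86^4·0.14^0 = 0.547008
Sum = 0.9902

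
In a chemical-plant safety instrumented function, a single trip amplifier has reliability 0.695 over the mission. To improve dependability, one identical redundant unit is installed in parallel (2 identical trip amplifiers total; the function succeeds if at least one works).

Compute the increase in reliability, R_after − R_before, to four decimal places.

R_before = 0.695
R_after = 1 − (1 − 0.695)^2 = 0.9070
ΔR = 0.9070 − 0.695 = 0.2120

0.2120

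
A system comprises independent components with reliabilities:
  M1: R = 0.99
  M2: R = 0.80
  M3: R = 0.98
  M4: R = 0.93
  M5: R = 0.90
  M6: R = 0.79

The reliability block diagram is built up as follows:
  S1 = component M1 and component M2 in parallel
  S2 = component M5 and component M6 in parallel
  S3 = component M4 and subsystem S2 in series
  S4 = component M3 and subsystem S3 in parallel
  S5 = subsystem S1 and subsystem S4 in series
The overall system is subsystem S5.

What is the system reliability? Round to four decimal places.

0.9962

Parallel (M1 and M2): 1 − (1 − 0.990000)(1 − 0.800000) = 0.998000
Parallel (M5 and M6): 1 − (1 − 0.900000)(1 − 0.790000) = 0.979000
Series (M4 and [0.979000]): 0.930000 × 0.979000 = 0.910470
Parallel (M3 and [0.910470]): 1 − (1 − 0.980000)(1 − 0.910470) = 0.998209
Series ([0.998000] and [0.998209]): 0.998000 × 0.998209 = 0.9962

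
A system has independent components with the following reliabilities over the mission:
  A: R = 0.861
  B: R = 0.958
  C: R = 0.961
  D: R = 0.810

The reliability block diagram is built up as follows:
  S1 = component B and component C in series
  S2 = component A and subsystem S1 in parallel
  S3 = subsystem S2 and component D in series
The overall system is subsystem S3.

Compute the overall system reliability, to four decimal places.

0.8011

Series (B and C): 0.958000 × 0.961000 = 0.920638
Parallel (A and [0.920638]): 1 − (1 − 0.861000)(1 − 0.920638) = 0.988969
Series ([0.988969] and D): 0.988969 × 0.810000 = 0.8011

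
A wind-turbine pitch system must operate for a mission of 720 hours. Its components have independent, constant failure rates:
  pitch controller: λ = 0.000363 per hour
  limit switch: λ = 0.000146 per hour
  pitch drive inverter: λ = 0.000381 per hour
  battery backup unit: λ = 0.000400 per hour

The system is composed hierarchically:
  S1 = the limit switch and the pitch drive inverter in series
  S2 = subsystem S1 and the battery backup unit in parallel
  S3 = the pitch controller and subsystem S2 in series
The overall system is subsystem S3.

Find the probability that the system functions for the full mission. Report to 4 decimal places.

0.7092

R(pitch controller) = exp(−0.000363 × 720) = 0.770004
R(limit switch) = exp(−0.000146 × 720) = 0.900216
R(pitch drive inverter) = exp(−0.000381 × 720) = 0.760089
R(battery backup unit) = exp(−0.000400 × 720) = 0.749762
Series (limit switch and pitch drive inverter): 0.900216 × 0.760089 = 0.684244
Parallel ([0.684244] and battery backup unit): 1 − (1 − 0.684244)(1 − 0.749762) = 0.920986
Series (pitch controller and [0.920986]): 0.770004 × 0.920986 = 0.7092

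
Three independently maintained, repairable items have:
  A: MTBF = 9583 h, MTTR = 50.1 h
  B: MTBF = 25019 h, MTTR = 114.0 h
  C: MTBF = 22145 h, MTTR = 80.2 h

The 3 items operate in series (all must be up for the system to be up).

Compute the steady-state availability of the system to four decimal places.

A(A) = MTBF/(MTBF+MTTR) = 9583/(9583+50.1) = 0.994799
A(B) = MTBF/(MTBF+MTTR) = 25019/(25019+114.0) = 0.995464
A(C) = MTBF/(MTBF+MTTR) = 22145/(22145+80.2) = 0.996391
Series availability: 0.994799 × 0.995464 × 0.996391 = 0.9867

0.9867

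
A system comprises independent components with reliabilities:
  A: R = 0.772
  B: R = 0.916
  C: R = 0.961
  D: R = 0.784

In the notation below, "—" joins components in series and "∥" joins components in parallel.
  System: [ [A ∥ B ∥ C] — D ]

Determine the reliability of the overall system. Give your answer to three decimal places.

0.783

Parallel (A, B, and C): 1 − (1 − 0.77200)(1 − 0.91600)(1 − 0.96100) = 0.99925
Series ([0.99925] and D): 0.99925 × 0.78400 = 0.783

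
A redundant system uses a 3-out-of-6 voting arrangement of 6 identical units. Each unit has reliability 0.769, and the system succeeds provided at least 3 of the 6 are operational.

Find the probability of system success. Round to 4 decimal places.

0.9716

R = Σ_{i=3}^{6} C(6,i) p^i (1−p)^{6−i} with p = 0.769
C(6,3)·0.769^3·0.231^3 = 0.112110
C(6,4)·0.769^4·0.231^2 = 0.279911
C(6,5)·0.769^5·0.231^1 = 0.372730
C(6,6)·0.769^6·0.231^0 = 0.206804
Sum = 0.9716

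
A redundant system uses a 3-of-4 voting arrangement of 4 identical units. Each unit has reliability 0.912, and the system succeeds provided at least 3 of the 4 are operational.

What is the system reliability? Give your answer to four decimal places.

0.9588

R = Σ_{i=3}^{4} C(4,i) p^i (1−p)^{4−i} with p = 0.912
C(4,3)·0.912^3·0.088^1 = 0.267010
C(4,4)·0.912^4·0.088^0 = 0.691798
Sum = 0.9588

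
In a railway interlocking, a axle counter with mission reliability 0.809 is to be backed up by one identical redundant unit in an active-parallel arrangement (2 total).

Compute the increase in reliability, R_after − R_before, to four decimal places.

R_before = 0.809
R_after = 1 − (1 − 0.809)^2 = 0.9635
ΔR = 0.9635 − 0.809 = 0.1545

0.1545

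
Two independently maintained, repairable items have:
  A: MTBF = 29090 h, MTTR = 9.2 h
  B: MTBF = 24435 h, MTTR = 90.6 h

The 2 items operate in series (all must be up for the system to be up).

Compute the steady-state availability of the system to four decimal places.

0.9960

A(A) = MTBF/(MTBF+MTTR) = 29090/(29090+9.2) = 0.999684
A(B) = MTBF/(MTBF+MTTR) = 24435/(24435+90.6) = 0.996306
Series availability: 0.999684 × 0.996306 = 0.9960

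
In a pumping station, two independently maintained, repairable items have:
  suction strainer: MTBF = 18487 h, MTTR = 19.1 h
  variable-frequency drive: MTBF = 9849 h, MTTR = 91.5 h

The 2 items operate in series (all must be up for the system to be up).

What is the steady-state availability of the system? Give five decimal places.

A(suction strainer) = MTBF/(MTBF+MTTR) = 18487/(18487+19.1) = 0.998968
A(variable-frequency drive) = MTBF/(MTBF+MTTR) = 9849/(9849+91.5) = 0.990795
Series availability: 0.998968 × 0.990795 = 0.98977

0.98977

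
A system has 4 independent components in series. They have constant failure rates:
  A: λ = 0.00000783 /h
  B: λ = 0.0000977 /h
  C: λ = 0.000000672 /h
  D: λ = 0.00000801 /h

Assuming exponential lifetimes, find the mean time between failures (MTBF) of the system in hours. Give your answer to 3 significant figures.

Series of exponential components: λ_sys = Σ λ_i
λ_sys = 0.00000783 + 0.0000977 + 0.000000672 + 0.00000801 = 1.1421e-04 /h
MTBF = 1 / λ_sys = 8760 h

8760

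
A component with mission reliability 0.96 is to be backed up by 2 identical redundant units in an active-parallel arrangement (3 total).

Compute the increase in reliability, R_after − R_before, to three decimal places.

0.040

R_before = 0.96
R_after = 1 − (1 − 0.96)^3 = 1.000
ΔR = 1.000 − 0.96 = 0.040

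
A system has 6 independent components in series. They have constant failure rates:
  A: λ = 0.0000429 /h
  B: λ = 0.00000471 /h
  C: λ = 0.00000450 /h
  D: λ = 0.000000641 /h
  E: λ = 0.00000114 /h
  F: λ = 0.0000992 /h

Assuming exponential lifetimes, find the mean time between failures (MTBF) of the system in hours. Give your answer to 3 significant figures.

Series of exponential components: λ_sys = Σ λ_i
λ_sys = 0.0000429 + 0.00000471 + 0.00000450 + 0.000000641 + 0.00000114 + 0.0000992 = 1.5309e-04 /h
MTBF = 1 / λ_sys = 6530 h

6530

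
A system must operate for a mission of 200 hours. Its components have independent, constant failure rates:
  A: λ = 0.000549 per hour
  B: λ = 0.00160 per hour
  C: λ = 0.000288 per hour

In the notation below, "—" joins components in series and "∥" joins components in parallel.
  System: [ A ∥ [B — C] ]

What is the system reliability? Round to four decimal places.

R(A) = exp(−0.000549 × 200) = 0.896013
R(B) = exp(−0.00160 × 200) = 0.726149
R(C) = exp(−0.000288 × 200) = 0.944027
Series (B and C): 0.726149 × 0.944027 = 0.685504
Parallel (A and [0.685504]): 1 − (1 − 0.896013)(1 − 0.685504) = 0.9673

0.9673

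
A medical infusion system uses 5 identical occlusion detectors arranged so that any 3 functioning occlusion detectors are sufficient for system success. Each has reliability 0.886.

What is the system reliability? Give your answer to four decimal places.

R = Σ_{i=3}^{5} C(5,i) p^i (1−p)^{5−i} with p = 0.886
C(5,3)·0.886^3·0.114^2 = 0.090388
C(5,4)·0.886^4·0.114^1 = 0.351245
C(5,5)·0.886^5·0.114^0 = 0.545970
Sum = 0.9876

0.9876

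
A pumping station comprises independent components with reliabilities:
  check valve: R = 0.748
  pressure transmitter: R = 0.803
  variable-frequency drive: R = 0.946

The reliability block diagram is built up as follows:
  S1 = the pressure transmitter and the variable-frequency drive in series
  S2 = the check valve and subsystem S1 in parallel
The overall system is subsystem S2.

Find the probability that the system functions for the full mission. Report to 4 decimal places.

Series (pressure transmitter and variable-frequency drive): 0.803000 × 0.946000 = 0.759638
Parallel (check valve and [0.759638]): 1 − (1 − 0.748000)(1 − 0.759638) = 0.9394

0.9394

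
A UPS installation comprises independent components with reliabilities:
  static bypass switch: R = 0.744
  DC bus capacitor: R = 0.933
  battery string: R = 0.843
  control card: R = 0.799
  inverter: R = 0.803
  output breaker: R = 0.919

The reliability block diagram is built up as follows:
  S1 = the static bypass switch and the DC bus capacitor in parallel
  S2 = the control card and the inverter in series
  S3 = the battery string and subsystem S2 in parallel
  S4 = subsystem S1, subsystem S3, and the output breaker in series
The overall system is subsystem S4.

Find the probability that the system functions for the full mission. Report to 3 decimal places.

0.852

Parallel (static bypass switch and DC bus capacitor): 1 − (1 − 0.74400)(1 − 0.93300) = 0.98285
Series (control card and inverter): 0.79900 × 0.80300 = 0.64160
Parallel (battery string and [0.64160]): 1 − (1 − 0.84300)(1 − 0.64160) = 0.94373
Series ([0.98285], [0.94373], and output breaker): 0.98285 × 0.94373 × 0.91900 = 0.852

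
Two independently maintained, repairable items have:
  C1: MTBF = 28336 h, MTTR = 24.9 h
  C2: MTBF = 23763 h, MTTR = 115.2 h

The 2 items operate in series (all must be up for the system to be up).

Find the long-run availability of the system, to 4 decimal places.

0.9943

A(C1) = MTBF/(MTBF+MTTR) = 28336/(28336+24.9) = 0.999122
A(C2) = MTBF/(MTBF+MTTR) = 23763/(23763+115.2) = 0.995176
Series availability: 0.999122 × 0.995176 = 0.9943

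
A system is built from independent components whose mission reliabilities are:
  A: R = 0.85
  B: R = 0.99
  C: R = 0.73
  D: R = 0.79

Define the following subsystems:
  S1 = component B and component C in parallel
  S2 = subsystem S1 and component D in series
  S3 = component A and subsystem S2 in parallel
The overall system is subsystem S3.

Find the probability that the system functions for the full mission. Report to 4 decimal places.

Parallel (B and C): 1 − (1 − 0.990000)(1 − 0.730000) = 0.997300
Series ([0.997300] and D): 0.997300 × 0.790000 = 0.787867
Parallel (A and [0.787867]): 1 − (1 − 0.850000)(1 − 0.787867) = 0.9682

0.9682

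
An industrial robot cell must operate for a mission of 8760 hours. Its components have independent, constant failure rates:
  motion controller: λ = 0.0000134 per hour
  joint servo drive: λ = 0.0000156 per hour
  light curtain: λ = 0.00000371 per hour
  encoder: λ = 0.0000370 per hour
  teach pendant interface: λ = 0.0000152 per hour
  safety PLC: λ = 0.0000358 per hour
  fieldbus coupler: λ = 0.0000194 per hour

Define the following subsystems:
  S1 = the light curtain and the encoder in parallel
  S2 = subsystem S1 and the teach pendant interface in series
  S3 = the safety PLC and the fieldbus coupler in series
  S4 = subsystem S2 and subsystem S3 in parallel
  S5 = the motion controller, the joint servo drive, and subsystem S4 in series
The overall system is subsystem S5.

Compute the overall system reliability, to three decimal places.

R(motion controller) = exp(−0.0000134 × 8760) = 0.88924
R(joint servo drive) = exp(−0.0000156 × 8760) = 0.87227
R(light curtain) = exp(−0.00000371 × 8760) = 0.96802
R(encoder) = exp(−0.0000370 × 8760) = 0.72316
R(teach pendant interface) = exp(−0.0000152 × 8760) = 0.87533
R(safety PLC) = exp(−0.0000358 × 8760) = 0.73081
R(fieldbus coupler) = exp(−0.0000194 × 8760) = 0.84371
Parallel (light curtain and encoder): 1 − (1 − 0.96802)(1 − 0.72316) = 0.99115
Series ([0.99115] and teach pendant interface): 0.99115 × 0.87533 = 0.86758
Series (safety PLC and fieldbus coupler): 0.73081 × 0.84371 = 0.61659
Parallel ([0.86758] and [0.61659]): 1 − (1 − 0.86758)(1 − 0.61659) = 0.94923
Series (motion controller, joint servo drive, and [0.94923]): 0.88924 × 0.87227 × 0.94923 = 0.736

0.736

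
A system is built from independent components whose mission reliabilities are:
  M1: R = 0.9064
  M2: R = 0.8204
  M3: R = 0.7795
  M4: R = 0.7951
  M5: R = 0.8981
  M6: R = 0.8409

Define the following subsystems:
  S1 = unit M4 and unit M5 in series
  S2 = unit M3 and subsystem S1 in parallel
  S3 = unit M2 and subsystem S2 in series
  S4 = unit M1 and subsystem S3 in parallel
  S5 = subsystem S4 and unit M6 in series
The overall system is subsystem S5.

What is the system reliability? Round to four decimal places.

Series (M4 and M5): 0.795100 × 0.898100 = 0.714079
Parallel (M3 and [0.714079]): 1 − (1 − 0.779500)(1 − 0.714079) = 0.936954
Series (M2 and [0.936954]): 0.820400 × 0.936954 = 0.768677
Parallel (M1 and [0.768677]): 1 − (1 − 0.906400)(1 − 0.768677) = 0.978348
Series ([0.978348] and M6): 0.978348 × 0.840900 = 0.8227

0.8227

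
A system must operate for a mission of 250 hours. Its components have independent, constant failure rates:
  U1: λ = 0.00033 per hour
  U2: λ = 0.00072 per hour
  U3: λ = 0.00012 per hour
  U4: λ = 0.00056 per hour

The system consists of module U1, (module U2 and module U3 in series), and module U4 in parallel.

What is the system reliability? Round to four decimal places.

R(U1) = exp(−0.00033 × 250) = 0.920811
R(U2) = exp(−0.00072 × 250) = 0.835270
R(U3) = exp(−0.00012 × 250) = 0.970446
R(U4) = exp(−0.00056 × 250) = 0.869358
Series (U2 and U3): 0.835270 × 0.970446 = 0.810584
Parallel (U1, [0.810584], and U4): 1 − (1 − 0.920811)(1 − 0.810584)(1 − 0.869358) = 0.9980

0.9980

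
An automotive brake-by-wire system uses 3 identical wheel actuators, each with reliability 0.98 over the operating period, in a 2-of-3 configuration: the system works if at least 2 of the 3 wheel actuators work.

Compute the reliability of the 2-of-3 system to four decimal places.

R = Σ_{i=2}^{3} C(3,i) p^i (1−p)^{3−i} with p = 0.98
C(3,2)·0.98^2·0.02^1 = 0.057624
C(3,3)·0.98^3·0.02^0 = 0.941192
Sum = 0.9988

0.9988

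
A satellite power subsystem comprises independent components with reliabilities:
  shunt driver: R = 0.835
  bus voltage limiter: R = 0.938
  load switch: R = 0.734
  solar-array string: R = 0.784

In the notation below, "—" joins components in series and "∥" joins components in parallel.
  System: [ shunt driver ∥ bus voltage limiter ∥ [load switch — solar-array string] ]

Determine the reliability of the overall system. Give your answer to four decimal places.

0.9957

Series (load switch and solar-array string): 0.734000 × 0.784000 = 0.575456
Parallel (shunt driver, bus voltage limiter, and [0.575456]): 1 − (1 − 0.835000)(1 − 0.938000)(1 − 0.575456) = 0.9957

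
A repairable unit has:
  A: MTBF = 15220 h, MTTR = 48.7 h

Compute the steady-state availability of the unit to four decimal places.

A(A) = MTBF/(MTBF+MTTR) = 15220/(15220+48.7) = 0.9968

0.9968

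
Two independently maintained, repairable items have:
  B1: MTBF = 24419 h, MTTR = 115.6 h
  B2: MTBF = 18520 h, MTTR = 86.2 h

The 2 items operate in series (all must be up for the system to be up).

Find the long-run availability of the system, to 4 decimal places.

A(B1) = MTBF/(MTBF+MTTR) = 24419/(24419+115.6) = 0.995288
A(B2) = MTBF/(MTBF+MTTR) = 18520/(18520+86.2) = 0.995367
Series availability: 0.995288 × 0.995367 = 0.9907

0.9907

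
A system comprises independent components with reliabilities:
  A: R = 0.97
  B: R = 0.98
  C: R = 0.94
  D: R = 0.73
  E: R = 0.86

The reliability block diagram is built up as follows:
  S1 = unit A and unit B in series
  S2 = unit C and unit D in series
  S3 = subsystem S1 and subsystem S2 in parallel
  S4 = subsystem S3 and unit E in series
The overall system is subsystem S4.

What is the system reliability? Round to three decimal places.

Series (A and B): 0.97000 × 0.98000 = 0.95060
Series (C and D): 0.94000 × 0.73000 = 0.68620
Parallel ([0.95060] and [0.68620]): 1 − (1 − 0.95060)(1 − 0.68620) = 0.98450
Series ([0.98450] and E): 0.98450 × 0.86000 = 0.847

0.847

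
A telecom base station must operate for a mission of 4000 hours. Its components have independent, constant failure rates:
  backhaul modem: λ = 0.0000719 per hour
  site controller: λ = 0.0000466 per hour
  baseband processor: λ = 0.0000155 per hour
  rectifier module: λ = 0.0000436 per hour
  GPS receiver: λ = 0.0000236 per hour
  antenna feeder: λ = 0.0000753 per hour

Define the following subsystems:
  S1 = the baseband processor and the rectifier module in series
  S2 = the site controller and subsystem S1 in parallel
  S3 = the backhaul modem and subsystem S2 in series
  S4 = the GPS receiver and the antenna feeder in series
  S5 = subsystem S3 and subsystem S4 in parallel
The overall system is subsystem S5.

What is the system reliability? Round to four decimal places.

0.9096

R(backhaul modem) = exp(−0.0000719 × 4000) = 0.750062
R(site controller) = exp(−0.0000466 × 4000) = 0.829942
R(baseband processor) = exp(−0.0000155 × 4000) = 0.939883
R(rectifier module) = exp(−0.0000436 × 4000) = 0.839961
R(GPS receiver) = exp(−0.0000236 × 4000) = 0.909919
R(antenna feeder) = exp(−0.0000753 × 4000) = 0.739930
Series (baseband processor and rectifier module): 0.939883 × 0.839961 = 0.789465
Parallel (site controller and [0.789465]): 1 − (1 − 0.829942)(1 − 0.789465) = 0.964197
Series (backhaul modem and [0.964197]): 0.750062 × 0.964197 = 0.723208
Series (GPS receiver and antenna feeder): 0.909919 × 0.739930 = 0.673276
Parallel ([0.723208] and [0.673276]): 1 − (1 − 0.723208)(1 − 0.673276) = 0.9096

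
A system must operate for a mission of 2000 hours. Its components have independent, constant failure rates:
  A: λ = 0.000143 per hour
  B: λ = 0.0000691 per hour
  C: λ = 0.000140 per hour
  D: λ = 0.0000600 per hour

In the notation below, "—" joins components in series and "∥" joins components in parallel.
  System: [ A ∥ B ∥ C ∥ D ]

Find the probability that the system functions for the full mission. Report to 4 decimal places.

0.9991

R(A) = exp(−0.000143 × 2000) = 0.751263
R(B) = exp(−0.0000691 × 2000) = 0.870924
R(C) = exp(−0.000140 × 2000) = 0.755784
R(D) = exp(−0.0000600 × 2000) = 0.886920
Parallel (A, B, C, and D): 1 − (1 − 0.751263)(1 − 0.870924)(1 − 0.755784)(1 − 0.886920) = 0.9991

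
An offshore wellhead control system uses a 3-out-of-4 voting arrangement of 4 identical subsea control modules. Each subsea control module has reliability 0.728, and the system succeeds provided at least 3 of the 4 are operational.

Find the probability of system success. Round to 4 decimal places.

R = Σ_{i=3}^{4} C(4,i) p^i (1−p)^{4−i} with p = 0.728
C(4,3)·0.728^3·0.272^1 = 0.419781
C(4,4)·0.728^4·0.272^0 = 0.280883
Sum = 0.7007

0.7007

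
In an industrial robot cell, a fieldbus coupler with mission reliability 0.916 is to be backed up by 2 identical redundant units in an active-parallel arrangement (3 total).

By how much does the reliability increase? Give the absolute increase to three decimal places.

R_before = 0.916
R_after = 1 − (1 − 0.916)^3 = 0.999
ΔR = 0.999 − 0.916 = 0.083

0.083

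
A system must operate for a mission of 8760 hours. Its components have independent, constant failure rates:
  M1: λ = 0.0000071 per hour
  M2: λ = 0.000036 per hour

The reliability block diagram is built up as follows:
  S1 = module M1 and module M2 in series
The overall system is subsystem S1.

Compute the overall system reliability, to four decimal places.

R(M1) = exp(−0.0000071 × 8760) = 0.939699
R(M2) = exp(−0.000036 × 8760) = 0.729526
Series (M1 and M2): 0.939699 × 0.729526 = 0.6855

0.6855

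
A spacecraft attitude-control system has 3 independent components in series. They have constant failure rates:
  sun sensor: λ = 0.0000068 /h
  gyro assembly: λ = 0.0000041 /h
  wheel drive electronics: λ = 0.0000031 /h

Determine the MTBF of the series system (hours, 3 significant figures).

Series of exponential components: λ_sys = Σ λ_i
λ_sys = 0.0000068 + 0.0000041 + 0.0000031 = 1.4000e-05 /h
MTBF = 1 / λ_sys = 71400 h

71400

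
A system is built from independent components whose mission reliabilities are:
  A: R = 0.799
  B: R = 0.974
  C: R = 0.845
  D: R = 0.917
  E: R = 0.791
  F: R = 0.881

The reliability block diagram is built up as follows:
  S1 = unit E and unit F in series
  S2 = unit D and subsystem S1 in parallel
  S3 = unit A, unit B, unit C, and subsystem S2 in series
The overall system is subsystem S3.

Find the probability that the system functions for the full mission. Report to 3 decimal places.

Series (E and F): 0.79100 × 0.88100 = 0.69687
Parallel (D and [0.69687]): 1 − (1 − 0.91700)(1 − 0.69687) = 0.97484
Series (A, B, C, and [0.97484]): 0.79900 × 0.97400 × 0.84500 × 0.97484 = 0.641

0.641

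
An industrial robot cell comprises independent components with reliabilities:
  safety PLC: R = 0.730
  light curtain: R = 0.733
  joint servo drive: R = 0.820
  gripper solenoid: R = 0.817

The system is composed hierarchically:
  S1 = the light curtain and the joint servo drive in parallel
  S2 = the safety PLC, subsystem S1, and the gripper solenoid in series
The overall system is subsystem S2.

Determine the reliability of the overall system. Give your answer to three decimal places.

0.568

Parallel (light curtain and joint servo drive): 1 − (1 − 0.73300)(1 − 0.82000) = 0.95194
Series (safety PLC, [0.95194], and gripper solenoid): 0.73000 × 0.95194 × 0.81700 = 0.568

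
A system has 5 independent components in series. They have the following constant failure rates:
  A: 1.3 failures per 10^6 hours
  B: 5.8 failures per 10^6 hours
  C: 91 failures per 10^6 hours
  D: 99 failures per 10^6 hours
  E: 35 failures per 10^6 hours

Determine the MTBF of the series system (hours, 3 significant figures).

4310

Series of exponential components: λ_sys = Σ λ_i
λ_sys = 0.0000013 + 0.0000058 + 0.000091 + 0.000099 + 0.000035 = 2.3210e-04 /h
MTBF = 1 / λ_sys = 4310 h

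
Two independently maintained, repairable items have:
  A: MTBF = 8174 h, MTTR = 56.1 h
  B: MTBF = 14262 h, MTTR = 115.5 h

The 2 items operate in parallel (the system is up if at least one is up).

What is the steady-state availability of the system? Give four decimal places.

0.9999

A(A) = MTBF/(MTBF+MTTR) = 8174/(8174+56.1) = 0.993184
A(B) = MTBF/(MTBF+MTTR) = 14262/(14262+115.5) = 0.991967
Parallel availability: 1 − (1 − 0.993184)(1 − 0.991967) = 0.9999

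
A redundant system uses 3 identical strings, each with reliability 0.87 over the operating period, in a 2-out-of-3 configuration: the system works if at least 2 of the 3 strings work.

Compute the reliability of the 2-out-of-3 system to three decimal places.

R = Σ_{i=2}^{3} C(3,i) p^i (1−p)^{3−i} with p = 0.87
C(3,2)·0.87^2·0.13^1 = 0.29519
C(3,3)·0.87^3·0.13^0 = 0.65850
Sum = 0.954

0.954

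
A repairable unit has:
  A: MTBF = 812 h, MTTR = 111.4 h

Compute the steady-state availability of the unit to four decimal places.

0.8794

A(A) = MTBF/(MTBF+MTTR) = 812/(812+111.4) = 0.8794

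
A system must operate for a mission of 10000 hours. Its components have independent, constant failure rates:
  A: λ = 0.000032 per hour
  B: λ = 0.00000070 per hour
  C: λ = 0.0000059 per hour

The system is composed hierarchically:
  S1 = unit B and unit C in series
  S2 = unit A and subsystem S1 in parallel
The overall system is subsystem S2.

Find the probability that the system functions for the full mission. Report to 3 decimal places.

R(A) = exp(−0.000032 × 10000) = 0.72615
R(B) = exp(−0.00000070 × 10000) = 0.99302
R(C) = exp(−0.0000059 × 10000) = 0.94271
Series (B and C): 0.99302 × 0.94271 = 0.93613
Parallel (A and [0.93613]): 1 − (1 − 0.72615)(1 − 0.93613) = 0.983

0.983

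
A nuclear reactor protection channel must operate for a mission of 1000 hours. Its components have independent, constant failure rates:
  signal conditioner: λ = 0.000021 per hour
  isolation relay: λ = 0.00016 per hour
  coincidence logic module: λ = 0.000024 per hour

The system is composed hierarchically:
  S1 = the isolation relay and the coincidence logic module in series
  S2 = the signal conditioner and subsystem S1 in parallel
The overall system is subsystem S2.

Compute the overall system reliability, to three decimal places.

0.997

R(signal conditioner) = exp(−0.000021 × 1000) = 0.97922
R(isolation relay) = exp(−0.00016 × 1000) = 0.85214
R(coincidence logic module) = exp(−0.000024 × 1000) = 0.97629
Series (isolation relay and coincidence logic module): 0.85214 × 0.97629 = 0.83194
Parallel (signal conditioner and [0.83194]): 1 − (1 − 0.97922)(1 − 0.83194) = 0.997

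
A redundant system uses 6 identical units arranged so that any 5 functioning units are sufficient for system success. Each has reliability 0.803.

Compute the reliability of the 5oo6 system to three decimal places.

R = Σ_{i=5}^{6} C(6,i) p^i (1−p)^{6−i} with p = 0.803
C(6,5)·0.803^5·0.197^1 = 0.39463
C(6,6)·0.803^6·0.197^0 = 0.26810
Sum = 0.663

0.663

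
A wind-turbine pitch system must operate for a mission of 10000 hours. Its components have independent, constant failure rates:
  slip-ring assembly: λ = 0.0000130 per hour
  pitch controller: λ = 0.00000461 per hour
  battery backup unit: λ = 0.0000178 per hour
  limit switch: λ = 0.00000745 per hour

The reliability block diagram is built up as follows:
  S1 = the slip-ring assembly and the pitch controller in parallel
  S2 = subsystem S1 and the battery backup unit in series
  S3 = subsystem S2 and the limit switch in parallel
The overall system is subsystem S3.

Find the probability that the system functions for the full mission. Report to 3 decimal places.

0.988

R(slip-ring assembly) = exp(−0.0000130 × 10000) = 0.87810
R(pitch controller) = exp(−0.00000461 × 10000) = 0.95495
R(battery backup unit) = exp(−0.0000178 × 10000) = 0.83694
R(limit switch) = exp(−0.00000745 × 10000) = 0.92821
Parallel (slip-ring assembly and pitch controller): 1 − (1 − 0.87810)(1 − 0.95495) = 0.99451
Series ([0.99451] and battery backup unit): 0.99451 × 0.83694 = 0.83235
Parallel ([0.83235] and limit switch): 1 − (1 − 0.83235)(1 − 0.92821) = 0.988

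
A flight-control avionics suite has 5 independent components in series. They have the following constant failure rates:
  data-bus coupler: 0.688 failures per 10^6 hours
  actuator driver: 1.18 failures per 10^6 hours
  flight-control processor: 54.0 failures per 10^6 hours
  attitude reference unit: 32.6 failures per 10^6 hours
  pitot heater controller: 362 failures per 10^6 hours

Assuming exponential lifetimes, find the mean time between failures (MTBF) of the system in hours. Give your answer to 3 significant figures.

2220

Series of exponential components: λ_sys = Σ λ_i
λ_sys = 0.000000688 + 0.00000118 + 0.0000540 + 0.0000326 + 0.000362 = 4.5047e-04 /h
MTBF = 1 / λ_sys = 2220 h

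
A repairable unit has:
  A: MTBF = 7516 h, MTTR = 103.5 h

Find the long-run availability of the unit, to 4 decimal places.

A(A) = MTBF/(MTBF+MTTR) = 7516/(7516+103.5) = 0.9864

0.9864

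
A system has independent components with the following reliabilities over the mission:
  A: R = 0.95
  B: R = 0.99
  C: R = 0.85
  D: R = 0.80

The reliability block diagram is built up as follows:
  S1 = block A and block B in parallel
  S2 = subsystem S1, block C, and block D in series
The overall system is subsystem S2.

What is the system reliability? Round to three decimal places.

Parallel (A and B): 1 − (1 − 0.95000)(1 − 0.99000) = 0.99950
Series ([0.99950], C, and D): 0.99950 × 0.85000 × 0.80000 = 0.680

0.680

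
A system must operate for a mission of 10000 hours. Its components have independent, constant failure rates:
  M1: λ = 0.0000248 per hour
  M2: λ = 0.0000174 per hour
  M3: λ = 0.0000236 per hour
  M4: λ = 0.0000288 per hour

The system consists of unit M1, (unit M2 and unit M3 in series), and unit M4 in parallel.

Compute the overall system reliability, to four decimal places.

0.9815

R(M1) = exp(−0.0000248 × 10000) = 0.780360
R(M2) = exp(−0.0000174 × 10000) = 0.840297
R(M3) = exp(−0.0000236 × 10000) = 0.789781
R(M4) = exp(−0.0000288 × 10000) = 0.749762
Series (M2 and M3): 0.840297 × 0.789781 = 0.663651
Parallel (M1, [0.663651], and M4): 1 − (1 − 0.780360)(1 − 0.663651)(1 − 0.749762) = 0.9815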